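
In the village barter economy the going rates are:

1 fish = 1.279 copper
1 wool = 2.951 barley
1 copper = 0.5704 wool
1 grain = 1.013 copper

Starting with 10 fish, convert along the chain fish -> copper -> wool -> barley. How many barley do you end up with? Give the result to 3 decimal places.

21.529

10 fish × 1.279 = 12.79 copper
12.79 copper × 0.5704 = 7.295416 wool
7.295416 wool × 2.951 = 21.528772616 barley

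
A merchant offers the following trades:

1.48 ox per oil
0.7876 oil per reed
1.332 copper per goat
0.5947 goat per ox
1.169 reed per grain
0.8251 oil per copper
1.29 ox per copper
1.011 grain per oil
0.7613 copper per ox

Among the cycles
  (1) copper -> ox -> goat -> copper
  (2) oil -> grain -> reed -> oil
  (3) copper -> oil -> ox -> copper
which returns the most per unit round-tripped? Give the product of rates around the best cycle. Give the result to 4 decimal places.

(1) 1.29 × 0.5947 × 1.332 = 1.02186
(2) 1.011 × 1.169 × 0.7876 = 0.93083
(3) 0.8251 × 1.48 × 0.7613 = 0.92966
Highest is cycle (1) at 1.0219 (>1, arbitrage).

1.0219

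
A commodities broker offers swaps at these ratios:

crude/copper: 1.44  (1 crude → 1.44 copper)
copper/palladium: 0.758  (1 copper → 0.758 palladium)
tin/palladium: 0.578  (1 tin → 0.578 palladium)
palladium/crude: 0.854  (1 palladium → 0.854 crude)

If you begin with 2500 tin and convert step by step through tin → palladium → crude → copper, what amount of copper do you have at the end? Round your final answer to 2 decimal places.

1777.00

2500 tin × 0.578 = 1445 palladium
1445 palladium × 0.854 = 1234.03 crude
1234.03 crude × 1.44 = 1777.0032 copper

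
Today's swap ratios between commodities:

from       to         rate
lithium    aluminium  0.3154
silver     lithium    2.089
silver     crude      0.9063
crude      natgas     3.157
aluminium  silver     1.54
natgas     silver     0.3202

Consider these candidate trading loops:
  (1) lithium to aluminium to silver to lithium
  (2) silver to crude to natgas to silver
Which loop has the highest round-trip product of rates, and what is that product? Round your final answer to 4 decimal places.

(1) 0.3154 × 1.54 × 2.089 = 1.01466
(2) 0.9063 × 3.157 × 0.3202 = 0.91615
Highest is cycle (1) at 1.0147 (>1, arbitrage).

1.0147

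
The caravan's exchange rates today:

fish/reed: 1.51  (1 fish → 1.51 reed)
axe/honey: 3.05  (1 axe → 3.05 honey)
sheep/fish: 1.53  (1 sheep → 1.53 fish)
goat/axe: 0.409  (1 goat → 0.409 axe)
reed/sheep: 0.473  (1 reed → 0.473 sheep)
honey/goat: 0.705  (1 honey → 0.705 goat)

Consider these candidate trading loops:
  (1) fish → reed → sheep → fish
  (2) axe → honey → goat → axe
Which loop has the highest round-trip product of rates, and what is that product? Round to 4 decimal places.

1.0928

(1) 1.51 × 0.473 × 1.53 = 1.09277
(2) 3.05 × 0.705 × 0.409 = 0.87945
Highest is cycle (1) at 1.0928 (>1, arbitrage).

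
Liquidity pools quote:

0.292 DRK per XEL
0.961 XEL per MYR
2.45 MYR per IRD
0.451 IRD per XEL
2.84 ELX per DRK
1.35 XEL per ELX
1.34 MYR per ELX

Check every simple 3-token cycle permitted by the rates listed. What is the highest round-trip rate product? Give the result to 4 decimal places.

XEL→DRK→ELX→XEL: 0.292 × 2.84 × 1.35 = 1.11953
XEL→IRD→MYR→XEL: 0.451 × 2.45 × 0.961 = 1.06186
Maximum is XEL→DRK→ELX→XEL at 1.1195; arbitrage exists.

1.1195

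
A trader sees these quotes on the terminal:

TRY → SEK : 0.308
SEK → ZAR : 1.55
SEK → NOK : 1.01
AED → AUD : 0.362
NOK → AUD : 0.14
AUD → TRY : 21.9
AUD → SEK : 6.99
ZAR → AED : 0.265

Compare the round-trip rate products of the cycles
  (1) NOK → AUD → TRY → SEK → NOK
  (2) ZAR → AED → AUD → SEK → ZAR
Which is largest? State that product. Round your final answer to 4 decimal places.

(1) 0.14 × 21.9 × 0.308 × 1.01 = 0.95377
(2) 0.265 × 0.362 × 6.99 × 1.55 = 1.03935
Highest is cycle (2) at 1.0394 (>1, arbitrage).

1.0394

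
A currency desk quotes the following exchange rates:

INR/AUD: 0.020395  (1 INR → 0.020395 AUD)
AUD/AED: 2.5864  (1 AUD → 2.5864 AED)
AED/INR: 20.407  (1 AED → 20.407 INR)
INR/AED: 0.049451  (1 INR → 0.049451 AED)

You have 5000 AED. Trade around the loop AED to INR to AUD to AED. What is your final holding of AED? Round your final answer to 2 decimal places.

5382.31

5000 AED × 20.407 = 102035 INR
102035 INR × 0.020395 = 2081.003825 AUD
2081.003825 AUD × 2.5864 = 5382.30829298 AED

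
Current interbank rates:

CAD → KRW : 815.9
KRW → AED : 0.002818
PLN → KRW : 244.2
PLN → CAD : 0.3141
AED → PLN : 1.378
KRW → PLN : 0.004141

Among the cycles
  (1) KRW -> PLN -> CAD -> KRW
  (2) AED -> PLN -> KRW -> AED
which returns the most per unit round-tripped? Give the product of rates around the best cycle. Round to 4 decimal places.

1.0612

(1) 0.004141 × 0.3141 × 815.9 = 1.06123
(2) 1.378 × 244.2 × 0.002818 = 0.94828
Highest is cycle (1) at 1.0612 (>1, arbitrage).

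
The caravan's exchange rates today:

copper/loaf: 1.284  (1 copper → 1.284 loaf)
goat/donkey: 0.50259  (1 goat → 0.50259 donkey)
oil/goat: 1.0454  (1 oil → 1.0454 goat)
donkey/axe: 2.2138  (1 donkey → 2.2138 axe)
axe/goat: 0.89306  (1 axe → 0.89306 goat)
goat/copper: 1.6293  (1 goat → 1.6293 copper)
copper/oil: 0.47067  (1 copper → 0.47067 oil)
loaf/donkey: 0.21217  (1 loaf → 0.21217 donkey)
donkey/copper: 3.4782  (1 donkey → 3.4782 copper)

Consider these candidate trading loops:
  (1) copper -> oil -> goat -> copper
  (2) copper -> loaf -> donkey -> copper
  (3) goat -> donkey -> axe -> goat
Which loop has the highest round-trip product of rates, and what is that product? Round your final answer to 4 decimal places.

0.9936

(1) 0.47067 × 1.0454 × 1.6293 = 0.80168
(2) 1.284 × 0.21217 × 3.4782 = 0.94755
(3) 0.50259 × 2.2138 × 0.89306 = 0.99365
Highest is cycle (3) at 0.9936 (≤1, no arbitrage).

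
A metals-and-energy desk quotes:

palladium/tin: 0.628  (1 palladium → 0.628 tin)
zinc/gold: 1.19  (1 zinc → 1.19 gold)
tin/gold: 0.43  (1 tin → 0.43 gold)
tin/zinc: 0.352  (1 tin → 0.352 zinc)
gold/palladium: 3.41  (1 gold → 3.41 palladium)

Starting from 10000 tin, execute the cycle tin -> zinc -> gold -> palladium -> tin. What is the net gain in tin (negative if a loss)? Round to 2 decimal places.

10000 tin × 0.352 = 3520 zinc
3520 zinc × 1.19 = 4188.8 gold
4188.8 gold × 3.41 = 14283.808 palladium
14283.808 palladium × 0.628 = 8970.231424 tin
Net change: 8970.231424 − 10000 = -1029.768576 tin

-1029.77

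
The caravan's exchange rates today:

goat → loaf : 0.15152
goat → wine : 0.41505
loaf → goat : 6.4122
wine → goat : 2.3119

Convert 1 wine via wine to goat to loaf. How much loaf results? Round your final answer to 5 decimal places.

0.35030

1 wine × 2.3119 = 2.3119 goat
2.3119 goat × 0.15152 = 0.350299088 loaf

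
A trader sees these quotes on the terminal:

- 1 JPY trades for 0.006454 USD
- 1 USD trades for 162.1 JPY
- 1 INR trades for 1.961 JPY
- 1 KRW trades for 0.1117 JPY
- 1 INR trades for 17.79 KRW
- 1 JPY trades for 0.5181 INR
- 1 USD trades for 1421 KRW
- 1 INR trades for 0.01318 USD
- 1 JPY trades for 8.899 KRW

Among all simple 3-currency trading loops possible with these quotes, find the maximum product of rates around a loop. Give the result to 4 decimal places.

JPY→INR→USD→JPY: 0.5181 × 0.01318 × 162.1 = 1.10691
JPY→INR→KRW→JPY: 0.5181 × 17.79 × 0.1117 = 1.02954
JPY→USD→KRW→JPY: 0.006454 × 1421 × 0.1117 = 1.02442
Maximum is JPY→INR→USD→JPY at 1.1069; arbitrage exists.

1.1069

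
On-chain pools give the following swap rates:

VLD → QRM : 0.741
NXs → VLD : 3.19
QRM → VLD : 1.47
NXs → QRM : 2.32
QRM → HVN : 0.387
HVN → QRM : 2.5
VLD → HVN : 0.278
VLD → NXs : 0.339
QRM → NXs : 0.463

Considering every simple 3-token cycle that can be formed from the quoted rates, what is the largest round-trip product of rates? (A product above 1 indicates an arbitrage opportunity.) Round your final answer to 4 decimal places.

VLD→NXs→QRM→VLD: 0.339 × 2.32 × 1.47 = 1.15613
VLD→QRM→NXs→VLD: 0.741 × 0.463 × 3.19 = 1.09443
VLD→HVN→QRM→VLD: 0.278 × 2.5 × 1.47 = 1.02165
Maximum is VLD→NXs→QRM→VLD at 1.1561; arbitrage exists.

1.1561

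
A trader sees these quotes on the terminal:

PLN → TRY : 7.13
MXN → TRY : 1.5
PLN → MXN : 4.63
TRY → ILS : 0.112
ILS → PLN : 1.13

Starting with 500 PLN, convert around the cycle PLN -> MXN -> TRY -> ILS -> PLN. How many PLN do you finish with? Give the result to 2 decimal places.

500 PLN × 4.63 = 2315 MXN
2315 MXN × 1.5 = 3472.5 TRY
3472.5 TRY × 0.112 = 388.92 ILS
388.92 ILS × 1.13 = 439.4796 PLN

439.48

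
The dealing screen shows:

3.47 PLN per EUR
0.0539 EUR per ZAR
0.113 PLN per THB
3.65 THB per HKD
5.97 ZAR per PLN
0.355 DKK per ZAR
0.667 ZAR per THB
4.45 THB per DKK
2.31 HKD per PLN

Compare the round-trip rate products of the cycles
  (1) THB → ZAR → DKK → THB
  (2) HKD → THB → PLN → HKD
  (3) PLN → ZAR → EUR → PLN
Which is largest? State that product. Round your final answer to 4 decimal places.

1.1166

(1) 0.667 × 0.355 × 4.45 = 1.05369
(2) 3.65 × 0.113 × 2.31 = 0.95276
(3) 5.97 × 0.0539 × 3.47 = 1.11659
Highest is cycle (3) at 1.1166 (>1, arbitrage).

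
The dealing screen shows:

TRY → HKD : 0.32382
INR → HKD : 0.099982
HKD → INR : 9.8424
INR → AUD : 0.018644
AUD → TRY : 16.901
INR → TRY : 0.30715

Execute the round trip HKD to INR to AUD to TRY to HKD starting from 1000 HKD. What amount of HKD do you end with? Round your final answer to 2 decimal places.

1000 HKD × 9.8424 = 9842.4 INR
9842.4 INR × 0.018644 = 183.5017056 AUD
183.5017056 AUD × 16.901 = 3101.3623263456 TRY
3101.3623263456 TRY × 0.32382 = 1004.283148517232192 HKD

1004.28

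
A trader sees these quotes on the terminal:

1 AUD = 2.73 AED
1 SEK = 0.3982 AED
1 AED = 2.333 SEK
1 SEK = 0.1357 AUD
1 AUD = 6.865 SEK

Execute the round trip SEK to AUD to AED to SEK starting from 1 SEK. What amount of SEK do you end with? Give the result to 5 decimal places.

1 SEK × 0.1357 = 0.1357 AUD
0.1357 AUD × 2.73 = 0.370461 AED
0.370461 AED × 2.333 = 0.864285513 SEK

0.86429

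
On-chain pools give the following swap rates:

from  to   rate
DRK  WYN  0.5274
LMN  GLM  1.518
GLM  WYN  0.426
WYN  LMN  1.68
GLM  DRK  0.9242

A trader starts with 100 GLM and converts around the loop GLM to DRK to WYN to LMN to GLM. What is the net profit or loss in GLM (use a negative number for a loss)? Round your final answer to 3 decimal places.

24.305

100 GLM × 0.9242 = 92.42 DRK
92.42 DRK × 0.5274 = 48.742308 WYN
48.742308 WYN × 1.68 = 81.88707744 LMN
81.88707744 LMN × 1.518 = 124.30458355392 GLM
Net change: 124.30458355392 − 100 = 24.30458355392 GLM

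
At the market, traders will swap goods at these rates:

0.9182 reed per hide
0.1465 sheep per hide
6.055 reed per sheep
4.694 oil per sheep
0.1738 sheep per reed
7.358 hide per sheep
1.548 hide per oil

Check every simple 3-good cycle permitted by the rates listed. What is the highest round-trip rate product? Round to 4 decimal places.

sheep→hide→reed→sheep: 7.358 × 0.9182 × 0.1738 = 1.17421
sheep→oil→hide→sheep: 4.694 × 1.548 × 0.1465 = 1.06451
Maximum is sheep→hide→reed→sheep at 1.1742; arbitrage exists.

1.1742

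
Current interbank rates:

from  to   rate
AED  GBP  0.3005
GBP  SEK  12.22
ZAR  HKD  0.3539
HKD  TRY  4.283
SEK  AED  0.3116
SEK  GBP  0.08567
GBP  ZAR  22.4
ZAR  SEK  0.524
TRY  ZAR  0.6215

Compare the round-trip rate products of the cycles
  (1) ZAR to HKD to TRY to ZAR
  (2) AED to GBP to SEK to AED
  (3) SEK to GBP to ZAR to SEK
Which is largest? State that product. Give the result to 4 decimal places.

1.1442

(1) 0.3539 × 4.283 × 0.6215 = 0.94204
(2) 0.3005 × 12.22 × 0.3116 = 1.14423
(3) 0.08567 × 22.4 × 0.524 = 1.00556
Highest is cycle (2) at 1.1442 (>1, arbitrage).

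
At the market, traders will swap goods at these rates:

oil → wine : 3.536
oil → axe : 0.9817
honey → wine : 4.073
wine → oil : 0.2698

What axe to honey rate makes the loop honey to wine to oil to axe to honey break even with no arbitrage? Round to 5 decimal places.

0.92697

Known legs of the cycle: 4.073 × 0.2698 × 0.9817 = 1.07878561418
For no arbitrage the full-cycle product must be 1, so the missing rate is 1 / 1.07878561418 ≈ 0.9269682.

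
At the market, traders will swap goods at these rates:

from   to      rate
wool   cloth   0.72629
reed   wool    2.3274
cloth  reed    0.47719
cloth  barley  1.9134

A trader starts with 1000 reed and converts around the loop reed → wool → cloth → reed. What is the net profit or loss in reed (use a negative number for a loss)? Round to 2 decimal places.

-193.37

1000 reed × 2.3274 = 2327.4 wool
2327.4 wool × 0.72629 = 1690.367346 cloth
1690.367346 cloth × 0.47719 = 806.62639383774 reed
Net change: 806.62639383774 − 1000 = -193.37360616226 reed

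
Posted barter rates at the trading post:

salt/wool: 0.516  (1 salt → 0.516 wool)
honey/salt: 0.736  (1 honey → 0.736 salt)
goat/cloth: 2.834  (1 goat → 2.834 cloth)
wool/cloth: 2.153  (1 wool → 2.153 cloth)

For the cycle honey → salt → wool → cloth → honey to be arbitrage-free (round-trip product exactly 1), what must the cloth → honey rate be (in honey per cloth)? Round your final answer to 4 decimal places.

Known legs of the cycle: 0.736 × 0.516 × 2.153 = 0.817657728
For no arbitrage the full-cycle product must be 1, so the missing rate is 1 / 0.817657728 ≈ 1.223006.

1.2230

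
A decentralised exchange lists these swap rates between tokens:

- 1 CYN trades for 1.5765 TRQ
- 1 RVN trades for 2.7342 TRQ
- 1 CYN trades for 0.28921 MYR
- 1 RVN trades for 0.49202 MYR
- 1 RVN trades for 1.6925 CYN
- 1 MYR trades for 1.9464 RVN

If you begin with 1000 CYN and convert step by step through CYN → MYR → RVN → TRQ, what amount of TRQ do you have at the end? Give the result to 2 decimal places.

1000 CYN × 0.28921 = 289.21 MYR
289.21 MYR × 1.9464 = 562.918344 RVN
562.918344 RVN × 2.7342 = 1539.1313361648 TRQ

1539.13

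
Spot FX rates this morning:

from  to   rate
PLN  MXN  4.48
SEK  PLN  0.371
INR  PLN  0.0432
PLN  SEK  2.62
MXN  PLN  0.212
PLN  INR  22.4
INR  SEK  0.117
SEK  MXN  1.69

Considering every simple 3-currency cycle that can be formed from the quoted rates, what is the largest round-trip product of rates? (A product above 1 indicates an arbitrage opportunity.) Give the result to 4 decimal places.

INR→SEK→PLN→INR: 0.117 × 0.371 × 22.4 = 0.97232
PLN→SEK→MXN→PLN: 2.62 × 1.69 × 0.212 = 0.93869
Maximum is INR→SEK→PLN→INR at 0.9723; no arbitrage — every cycle loses value.

0.9723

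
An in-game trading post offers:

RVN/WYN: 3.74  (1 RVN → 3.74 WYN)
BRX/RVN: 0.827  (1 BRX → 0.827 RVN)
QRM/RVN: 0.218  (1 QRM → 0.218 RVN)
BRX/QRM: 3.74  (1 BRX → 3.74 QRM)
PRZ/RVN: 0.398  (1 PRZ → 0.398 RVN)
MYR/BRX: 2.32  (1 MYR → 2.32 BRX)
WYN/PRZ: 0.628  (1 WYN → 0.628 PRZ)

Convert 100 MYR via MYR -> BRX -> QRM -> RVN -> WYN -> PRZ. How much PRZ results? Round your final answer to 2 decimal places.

444.27

100 MYR × 2.32 = 232 BRX
232 BRX × 3.74 = 867.68 QRM
867.68 QRM × 0.218 = 189.15424 RVN
189.15424 RVN × 3.74 = 707.4368576 WYN
707.4368576 WYN × 0.628 = 444.2703465728 PRZ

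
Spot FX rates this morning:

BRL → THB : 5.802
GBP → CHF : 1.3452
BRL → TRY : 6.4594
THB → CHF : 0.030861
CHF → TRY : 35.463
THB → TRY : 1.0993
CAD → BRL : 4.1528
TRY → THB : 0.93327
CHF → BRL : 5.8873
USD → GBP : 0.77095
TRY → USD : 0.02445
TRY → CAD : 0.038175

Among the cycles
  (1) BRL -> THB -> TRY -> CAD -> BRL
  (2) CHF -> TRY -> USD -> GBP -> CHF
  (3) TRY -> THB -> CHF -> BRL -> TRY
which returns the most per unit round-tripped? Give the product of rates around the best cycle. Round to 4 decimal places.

(1) 5.802 × 1.0993 × 0.038175 × 4.1528 = 1.01115
(2) 35.463 × 0.02445 × 0.77095 × 1.3452 = 0.89922
(3) 0.93327 × 0.030861 × 5.8873 × 6.4594 = 1.09528
Highest is cycle (3) at 1.0953 (>1, arbitrage).

1.0953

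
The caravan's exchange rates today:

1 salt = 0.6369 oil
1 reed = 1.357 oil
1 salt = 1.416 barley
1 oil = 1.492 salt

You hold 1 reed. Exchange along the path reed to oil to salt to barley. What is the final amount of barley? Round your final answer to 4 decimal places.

2.8669

1 reed × 1.357 = 1.357 oil
1.357 oil × 1.492 = 2.024644 salt
2.024644 salt × 1.416 = 2.866895904 barley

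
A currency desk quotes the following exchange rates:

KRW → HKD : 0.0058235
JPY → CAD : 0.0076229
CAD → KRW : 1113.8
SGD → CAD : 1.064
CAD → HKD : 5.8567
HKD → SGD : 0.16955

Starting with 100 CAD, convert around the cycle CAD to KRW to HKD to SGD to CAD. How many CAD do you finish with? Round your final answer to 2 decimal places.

100 CAD × 1113.8 = 111380 KRW
111380 KRW × 0.0058235 = 648.62143 HKD
648.62143 HKD × 0.16955 = 109.9737634565 SGD
109.9737634565 SGD × 1.064 = 117.012084317716 CAD

117.01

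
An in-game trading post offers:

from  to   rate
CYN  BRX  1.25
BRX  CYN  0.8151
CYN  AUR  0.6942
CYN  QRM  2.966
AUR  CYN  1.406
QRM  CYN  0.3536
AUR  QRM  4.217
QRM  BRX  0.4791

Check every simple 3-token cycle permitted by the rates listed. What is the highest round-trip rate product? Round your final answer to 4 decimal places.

QRM→BRX→CYN→QRM: 0.4791 × 0.8151 × 2.966 = 1.15827
QRM→CYN→AUR→QRM: 0.3536 × 0.6942 × 4.217 = 1.03514
Maximum is QRM→BRX→CYN→QRM at 1.1583; arbitrage exists.

1.1583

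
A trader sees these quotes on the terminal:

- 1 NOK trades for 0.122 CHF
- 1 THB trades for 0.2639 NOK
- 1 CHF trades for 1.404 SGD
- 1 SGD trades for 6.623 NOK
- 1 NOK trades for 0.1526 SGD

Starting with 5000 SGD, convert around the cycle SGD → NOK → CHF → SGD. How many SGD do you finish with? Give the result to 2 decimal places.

5000 SGD × 6.623 = 33115 NOK
33115 NOK × 0.122 = 4040.03 CHF
4040.03 CHF × 1.404 = 5672.20212 SGD

5672.20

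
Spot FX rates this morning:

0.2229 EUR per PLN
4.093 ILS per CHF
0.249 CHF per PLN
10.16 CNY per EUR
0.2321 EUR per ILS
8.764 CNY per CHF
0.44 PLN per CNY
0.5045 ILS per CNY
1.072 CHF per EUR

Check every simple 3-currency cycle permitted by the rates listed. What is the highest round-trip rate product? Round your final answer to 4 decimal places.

1.1897

CNY→ILS→EUR→CNY: 0.5045 × 0.2321 × 10.16 = 1.18968
CHF→ILS→EUR→CHF: 4.093 × 0.2321 × 1.072 = 1.01838
CNY→PLN→EUR→CNY: 0.44 × 0.2229 × 10.16 = 0.99645
CNY→PLN→CHF→CNY: 0.44 × 0.249 × 8.764 = 0.96018
Maximum is CNY→ILS→EUR→CNY at 1.1897; arbitrage exists.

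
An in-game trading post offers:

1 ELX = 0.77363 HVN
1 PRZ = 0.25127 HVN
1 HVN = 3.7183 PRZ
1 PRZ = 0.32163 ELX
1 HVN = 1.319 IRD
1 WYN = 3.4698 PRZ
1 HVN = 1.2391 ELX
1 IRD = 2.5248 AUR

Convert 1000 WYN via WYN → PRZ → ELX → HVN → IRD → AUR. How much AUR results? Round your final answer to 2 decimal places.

1000 WYN × 3.4698 = 3469.8 PRZ
3469.8 PRZ × 0.32163 = 1115.991774 ELX
1115.991774 ELX × 0.77363 = 863.36471611962 HVN
863.36471611962 HVN × 1.319 = 1138.77806056177878 IRD
1138.77806056177878 IRD × 2.5248 = 2875.186847306379063744 AUR

2875.19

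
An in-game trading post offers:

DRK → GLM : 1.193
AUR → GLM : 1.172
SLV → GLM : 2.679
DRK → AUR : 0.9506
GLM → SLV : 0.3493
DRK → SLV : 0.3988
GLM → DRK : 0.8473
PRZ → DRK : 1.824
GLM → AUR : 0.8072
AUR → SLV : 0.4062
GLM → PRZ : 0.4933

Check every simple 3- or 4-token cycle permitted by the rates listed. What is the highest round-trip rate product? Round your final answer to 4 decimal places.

PRZ→DRK→GLM→PRZ: 1.824 × 1.193 × 0.4933 = 1.07344
PRZ→DRK→AUR→GLM→PRZ: 1.824 × 0.9506 × 1.172 × 0.4933 = 1.00245
PRZ→DRK→SLV→GLM→PRZ: 1.824 × 0.3988 × 2.679 × 0.4933 = 0.96131
DRK→AUR→GLM→DRK: 0.9506 × 1.172 × 0.8473 = 0.94398
SLV→GLM→DRK→SLV: 2.679 × 0.8473 × 0.3988 = 0.90524
SLV→GLM→AUR→SLV: 2.679 × 0.8072 × 0.4062 = 0.87840
SLV→GLM→DRK→AUR→SLV: 2.679 × 0.8473 × 0.9506 × 0.4062 = 0.87649
Maximum is PRZ→DRK→GLM→PRZ at 1.0734; arbitrage exists.

1.0734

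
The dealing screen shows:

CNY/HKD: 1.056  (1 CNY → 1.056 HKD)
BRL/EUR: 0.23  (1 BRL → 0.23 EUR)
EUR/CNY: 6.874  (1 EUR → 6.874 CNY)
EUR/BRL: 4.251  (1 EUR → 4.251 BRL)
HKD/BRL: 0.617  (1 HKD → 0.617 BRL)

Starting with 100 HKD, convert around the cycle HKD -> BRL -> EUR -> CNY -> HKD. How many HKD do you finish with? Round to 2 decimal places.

103.01

100 HKD × 0.617 = 61.7 BRL
61.7 BRL × 0.23 = 14.191 EUR
14.191 EUR × 6.874 = 97.548934 CNY
97.548934 CNY × 1.056 = 103.011674304 HKD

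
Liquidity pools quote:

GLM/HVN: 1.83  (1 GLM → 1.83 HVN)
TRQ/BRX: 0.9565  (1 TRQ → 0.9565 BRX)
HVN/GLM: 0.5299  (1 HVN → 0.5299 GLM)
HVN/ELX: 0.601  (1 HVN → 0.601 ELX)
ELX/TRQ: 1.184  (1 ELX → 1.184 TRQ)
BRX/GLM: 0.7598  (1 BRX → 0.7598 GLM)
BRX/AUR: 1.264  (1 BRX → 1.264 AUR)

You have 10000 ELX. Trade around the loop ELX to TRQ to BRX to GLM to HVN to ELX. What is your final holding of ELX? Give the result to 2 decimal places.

9463.71

10000 ELX × 1.184 = 11840 TRQ
11840 TRQ × 0.9565 = 11324.96 BRX
11324.96 BRX × 0.7598 = 8604.704608 GLM
8604.704608 GLM × 1.83 = 15746.60943264 HVN
15746.60943264 HVN × 0.601 = 9463.71226901664 ELX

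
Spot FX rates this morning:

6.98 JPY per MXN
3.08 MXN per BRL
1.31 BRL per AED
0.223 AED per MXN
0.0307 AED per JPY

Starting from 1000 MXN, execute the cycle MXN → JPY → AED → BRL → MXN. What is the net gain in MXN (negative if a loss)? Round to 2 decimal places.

1000 MXN × 6.98 = 6980 JPY
6980 JPY × 0.0307 = 214.286 AED
214.286 AED × 1.31 = 280.71466 BRL
280.71466 BRL × 3.08 = 864.6011528 MXN
Net change: 864.6011528 − 1000 = -135.3988472 MXN

-135.40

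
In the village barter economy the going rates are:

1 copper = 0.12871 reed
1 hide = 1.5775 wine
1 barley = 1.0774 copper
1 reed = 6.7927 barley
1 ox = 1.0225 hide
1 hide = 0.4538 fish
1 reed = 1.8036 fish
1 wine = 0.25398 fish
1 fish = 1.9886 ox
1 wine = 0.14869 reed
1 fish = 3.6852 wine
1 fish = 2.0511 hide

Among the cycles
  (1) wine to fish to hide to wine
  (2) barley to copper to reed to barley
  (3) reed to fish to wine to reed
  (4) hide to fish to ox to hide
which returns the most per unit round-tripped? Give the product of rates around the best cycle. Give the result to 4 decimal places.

0.9883

(1) 0.25398 × 2.0511 × 1.5775 = 0.82178
(2) 1.0774 × 0.12871 × 6.7927 = 0.94196
(3) 1.8036 × 3.6852 × 0.14869 = 0.98829
(4) 0.4538 × 1.9886 × 1.0225 = 0.92273
Highest is cycle (3) at 0.9883 (≤1, no arbitrage).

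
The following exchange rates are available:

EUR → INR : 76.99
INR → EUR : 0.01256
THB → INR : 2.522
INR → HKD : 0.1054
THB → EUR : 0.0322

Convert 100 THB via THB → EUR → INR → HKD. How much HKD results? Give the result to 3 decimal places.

26.129

100 THB × 0.0322 = 3.22 EUR
3.22 EUR × 76.99 = 247.9078 INR
247.9078 INR × 0.1054 = 26.12948212 HKD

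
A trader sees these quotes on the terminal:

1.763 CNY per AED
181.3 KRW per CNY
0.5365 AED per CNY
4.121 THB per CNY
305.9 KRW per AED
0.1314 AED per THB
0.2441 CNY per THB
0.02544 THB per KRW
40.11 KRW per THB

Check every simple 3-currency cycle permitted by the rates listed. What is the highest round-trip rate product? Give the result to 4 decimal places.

CNY→KRW→THB→CNY: 181.3 × 0.02544 × 0.2441 = 1.12586
KRW→THB→AED→KRW: 0.02544 × 0.1314 × 305.9 = 1.02257
CNY→THB→AED→CNY: 4.121 × 0.1314 × 1.763 = 0.95466
Maximum is CNY→KRW→THB→CNY at 1.1259; arbitrage exists.

1.1259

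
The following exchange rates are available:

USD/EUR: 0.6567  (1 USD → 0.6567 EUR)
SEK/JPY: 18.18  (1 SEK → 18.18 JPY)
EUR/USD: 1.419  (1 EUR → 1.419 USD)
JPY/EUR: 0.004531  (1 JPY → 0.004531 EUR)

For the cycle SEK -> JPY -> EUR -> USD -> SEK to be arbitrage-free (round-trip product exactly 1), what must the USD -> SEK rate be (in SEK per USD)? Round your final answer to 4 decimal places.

8.5552

Known legs of the cycle: 18.18 × 0.004531 × 1.419 = 0.11688811002
For no arbitrage the full-cycle product must be 1, so the missing rate is 1 / 0.11688811002 ≈ 8.555190.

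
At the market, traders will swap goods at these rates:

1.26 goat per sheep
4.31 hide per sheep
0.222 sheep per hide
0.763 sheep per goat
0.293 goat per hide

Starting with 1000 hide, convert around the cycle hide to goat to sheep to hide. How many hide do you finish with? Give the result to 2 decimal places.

1000 hide × 0.293 = 293 goat
293 goat × 0.763 = 223.559 sheep
223.559 sheep × 4.31 = 963.53929 hide

963.54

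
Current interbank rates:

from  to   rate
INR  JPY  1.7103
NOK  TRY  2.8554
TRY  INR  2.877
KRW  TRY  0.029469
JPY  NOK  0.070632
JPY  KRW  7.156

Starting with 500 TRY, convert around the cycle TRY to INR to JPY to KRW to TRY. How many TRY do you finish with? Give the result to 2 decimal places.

518.82

500 TRY × 2.877 = 1438.5 INR
1438.5 INR × 1.7103 = 2460.26655 JPY
2460.26655 JPY × 7.156 = 17605.6674318 KRW
17605.6674318 KRW × 0.029469 = 518.8214135477142 TRY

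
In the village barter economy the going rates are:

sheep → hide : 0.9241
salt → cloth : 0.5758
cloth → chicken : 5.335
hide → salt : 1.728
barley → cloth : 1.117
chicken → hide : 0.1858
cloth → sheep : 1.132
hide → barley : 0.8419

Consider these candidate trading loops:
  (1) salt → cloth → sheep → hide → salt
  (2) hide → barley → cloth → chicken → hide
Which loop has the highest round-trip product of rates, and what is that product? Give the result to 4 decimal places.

1.0408

(1) 0.5758 × 1.132 × 0.9241 × 1.728 = 1.04083
(2) 0.8419 × 1.117 × 5.335 × 0.1858 = 0.93217
Highest is cycle (1) at 1.0408 (>1, arbitrage).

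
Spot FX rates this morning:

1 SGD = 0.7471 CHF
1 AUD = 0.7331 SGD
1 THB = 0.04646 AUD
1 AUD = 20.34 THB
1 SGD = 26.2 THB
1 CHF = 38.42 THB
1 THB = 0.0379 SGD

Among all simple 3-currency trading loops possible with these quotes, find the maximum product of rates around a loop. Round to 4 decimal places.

CHF→THB→SGD→CHF: 38.42 × 0.0379 × 0.7471 = 1.08787
AUD→SGD→THB→AUD: 0.7331 × 26.2 × 0.04646 = 0.89237
Maximum is CHF→THB→SGD→CHF at 1.0879; arbitrage exists.

1.0879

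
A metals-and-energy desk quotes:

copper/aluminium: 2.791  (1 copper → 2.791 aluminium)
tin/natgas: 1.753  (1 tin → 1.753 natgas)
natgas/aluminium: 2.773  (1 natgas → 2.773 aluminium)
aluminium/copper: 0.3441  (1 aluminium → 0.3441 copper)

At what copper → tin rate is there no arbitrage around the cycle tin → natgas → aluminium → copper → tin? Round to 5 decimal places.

Known legs of the cycle: 1.753 × 2.773 × 0.3441 = 1.6726938429
For no arbitrage the full-cycle product must be 1, so the missing rate is 1 / 1.6726938429 ≈ 0.5978380.

0.59784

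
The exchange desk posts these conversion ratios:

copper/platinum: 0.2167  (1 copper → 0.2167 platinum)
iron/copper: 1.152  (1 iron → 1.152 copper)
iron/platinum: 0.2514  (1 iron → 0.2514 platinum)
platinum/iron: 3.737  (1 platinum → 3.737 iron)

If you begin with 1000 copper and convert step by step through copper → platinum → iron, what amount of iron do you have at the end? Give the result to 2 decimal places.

809.81

1000 copper × 0.2167 = 216.7 platinum
216.7 platinum × 3.737 = 809.8079 iron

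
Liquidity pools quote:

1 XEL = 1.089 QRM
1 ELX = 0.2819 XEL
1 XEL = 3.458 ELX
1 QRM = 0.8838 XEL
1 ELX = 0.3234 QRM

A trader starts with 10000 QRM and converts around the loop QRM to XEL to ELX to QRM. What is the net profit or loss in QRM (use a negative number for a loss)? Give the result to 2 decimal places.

-116.31

10000 QRM × 0.8838 = 8838 XEL
8838 XEL × 3.458 = 30561.804 ELX
30561.804 ELX × 0.3234 = 9883.6874136 QRM
Net change: 9883.6874136 − 10000 = -116.3125864 QRM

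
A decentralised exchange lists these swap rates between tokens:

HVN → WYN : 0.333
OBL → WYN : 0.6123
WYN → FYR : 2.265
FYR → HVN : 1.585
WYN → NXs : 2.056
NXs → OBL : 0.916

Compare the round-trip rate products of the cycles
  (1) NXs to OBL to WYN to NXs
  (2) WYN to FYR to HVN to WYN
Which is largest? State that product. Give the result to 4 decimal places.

(1) 0.916 × 0.6123 × 2.056 = 1.15314
(2) 2.265 × 1.585 × 0.333 = 1.19548
Highest is cycle (2) at 1.1955 (>1, arbitrage).

1.1955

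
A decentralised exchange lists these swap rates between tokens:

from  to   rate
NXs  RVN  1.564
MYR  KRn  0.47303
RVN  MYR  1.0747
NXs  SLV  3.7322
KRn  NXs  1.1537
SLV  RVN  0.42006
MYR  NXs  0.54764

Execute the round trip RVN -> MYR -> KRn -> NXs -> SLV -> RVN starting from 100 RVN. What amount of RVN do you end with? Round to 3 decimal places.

91.949

100 RVN × 1.0747 = 107.47 MYR
107.47 MYR × 0.47303 = 50.8365341 KRn
50.8365341 KRn × 1.1537 = 58.65010939117 NXs
58.65010939117 NXs × 3.7322 = 218.893938269724674 SLV
218.893938269724674 SLV × 0.42006 = 91.94858770958054656044 RVN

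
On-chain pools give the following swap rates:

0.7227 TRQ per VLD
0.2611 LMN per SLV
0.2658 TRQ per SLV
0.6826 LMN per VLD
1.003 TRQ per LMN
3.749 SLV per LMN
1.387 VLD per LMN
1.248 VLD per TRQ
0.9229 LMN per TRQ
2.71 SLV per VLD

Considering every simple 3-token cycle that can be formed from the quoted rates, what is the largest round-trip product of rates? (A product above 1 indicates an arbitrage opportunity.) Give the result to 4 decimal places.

VLD→SLV→LMN→VLD: 2.71 × 0.2611 × 1.387 = 0.98141
TRQ→LMN→VLD→TRQ: 0.9229 × 1.387 × 0.7227 = 0.92510
TRQ→LMN→SLV→TRQ: 0.9229 × 3.749 × 0.2658 = 0.91966
TRQ→VLD→SLV→TRQ: 1.248 × 2.71 × 0.2658 = 0.89896
TRQ→VLD→LMN→TRQ: 1.248 × 0.6826 × 1.003 = 0.85444
Maximum is VLD→SLV→LMN→VLD at 0.9814; no arbitrage — every cycle loses value.

0.9814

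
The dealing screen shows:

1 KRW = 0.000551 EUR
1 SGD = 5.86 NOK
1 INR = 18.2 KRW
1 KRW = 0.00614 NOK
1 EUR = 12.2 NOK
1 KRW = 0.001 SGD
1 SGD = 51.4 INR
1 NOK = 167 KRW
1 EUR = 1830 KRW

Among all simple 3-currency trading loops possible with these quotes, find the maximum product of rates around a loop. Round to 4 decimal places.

1.1226

NOK→KRW→EUR→NOK: 167 × 0.000551 × 12.2 = 1.12261
NOK→KRW→SGD→NOK: 167 × 0.001 × 5.86 = 0.97862
INR→KRW→SGD→INR: 18.2 × 0.001 × 51.4 = 0.93548
Maximum is NOK→KRW→EUR→NOK at 1.1226; arbitrage exists.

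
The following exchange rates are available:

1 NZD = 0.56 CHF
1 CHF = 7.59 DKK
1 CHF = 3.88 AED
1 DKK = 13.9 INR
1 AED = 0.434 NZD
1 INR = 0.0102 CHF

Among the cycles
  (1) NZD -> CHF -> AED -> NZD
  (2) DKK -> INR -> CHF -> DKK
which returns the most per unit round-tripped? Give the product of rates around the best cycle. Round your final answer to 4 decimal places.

1.0761

(1) 0.56 × 3.88 × 0.434 = 0.94300
(2) 13.9 × 0.0102 × 7.59 = 1.07611
Highest is cycle (2) at 1.0761 (>1, arbitrage).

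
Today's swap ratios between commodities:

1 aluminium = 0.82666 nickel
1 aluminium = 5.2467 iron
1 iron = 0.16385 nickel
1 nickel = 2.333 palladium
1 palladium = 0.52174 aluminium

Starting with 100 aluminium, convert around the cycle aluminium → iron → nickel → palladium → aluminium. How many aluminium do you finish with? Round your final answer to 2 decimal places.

100 aluminium × 5.2467 = 524.67 iron
524.67 iron × 0.16385 = 85.9671795 nickel
85.9671795 nickel × 2.333 = 200.5614297735 palladium
200.5614297735 palladium × 0.52174 = 104.64092037002589 aluminium

104.64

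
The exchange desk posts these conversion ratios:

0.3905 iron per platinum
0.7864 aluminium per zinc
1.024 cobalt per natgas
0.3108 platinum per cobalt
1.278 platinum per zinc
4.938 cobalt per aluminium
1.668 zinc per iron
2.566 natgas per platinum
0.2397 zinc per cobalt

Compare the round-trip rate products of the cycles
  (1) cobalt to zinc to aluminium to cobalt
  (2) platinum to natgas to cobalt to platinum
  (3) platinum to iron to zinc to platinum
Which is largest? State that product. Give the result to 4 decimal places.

(1) 0.2397 × 0.7864 × 4.938 = 0.93081
(2) 2.566 × 1.024 × 0.3108 = 0.81665
(3) 0.3905 × 1.668 × 1.278 = 0.83243
Highest is cycle (1) at 0.9308 (≤1, no arbitrage).

0.9308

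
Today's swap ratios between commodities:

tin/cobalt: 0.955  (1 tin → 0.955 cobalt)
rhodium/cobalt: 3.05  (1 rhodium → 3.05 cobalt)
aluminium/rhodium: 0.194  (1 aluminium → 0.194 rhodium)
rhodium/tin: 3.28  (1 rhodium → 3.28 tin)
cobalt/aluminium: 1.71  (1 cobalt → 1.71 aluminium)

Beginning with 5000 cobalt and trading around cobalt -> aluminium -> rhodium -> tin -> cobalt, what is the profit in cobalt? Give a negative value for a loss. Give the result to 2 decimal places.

195.71

5000 cobalt × 1.71 = 8550 aluminium
8550 aluminium × 0.194 = 1658.7 rhodium
1658.7 rhodium × 3.28 = 5440.536 tin
5440.536 tin × 0.955 = 5195.71188 cobalt
Net change: 5195.71188 − 5000 = 195.71188 cobalt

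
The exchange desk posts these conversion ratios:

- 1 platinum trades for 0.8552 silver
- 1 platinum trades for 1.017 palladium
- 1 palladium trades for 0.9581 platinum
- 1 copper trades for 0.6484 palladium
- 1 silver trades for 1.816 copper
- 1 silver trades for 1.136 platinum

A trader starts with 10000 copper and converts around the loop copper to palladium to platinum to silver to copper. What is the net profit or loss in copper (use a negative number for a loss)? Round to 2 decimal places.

-352.00

10000 copper × 0.6484 = 6484 palladium
6484 palladium × 0.9581 = 6212.3204 platinum
6212.3204 platinum × 0.8552 = 5312.77640608 silver
5312.77640608 silver × 1.816 = 9648.00195344128 copper
Net change: 9648.00195344128 − 10000 = -351.99804655872 copper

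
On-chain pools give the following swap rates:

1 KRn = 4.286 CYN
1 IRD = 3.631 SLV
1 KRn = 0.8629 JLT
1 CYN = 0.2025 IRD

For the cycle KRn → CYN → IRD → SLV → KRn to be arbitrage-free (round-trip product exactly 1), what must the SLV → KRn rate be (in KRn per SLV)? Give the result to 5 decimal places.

0.31732

Known legs of the cycle: 4.286 × 0.2025 × 3.631 = 3.151399365
For no arbitrage the full-cycle product must be 1, so the missing rate is 1 / 3.151399365 ≈ 0.3173194.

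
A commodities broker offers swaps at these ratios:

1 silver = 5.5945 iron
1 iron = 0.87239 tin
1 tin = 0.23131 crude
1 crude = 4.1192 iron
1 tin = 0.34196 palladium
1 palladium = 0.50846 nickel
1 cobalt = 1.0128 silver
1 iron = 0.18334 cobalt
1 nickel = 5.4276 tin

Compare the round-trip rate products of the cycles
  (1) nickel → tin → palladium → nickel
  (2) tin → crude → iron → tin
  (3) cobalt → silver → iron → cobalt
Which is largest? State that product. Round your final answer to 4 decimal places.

1.0388

(1) 5.4276 × 0.34196 × 0.50846 = 0.94371
(2) 0.23131 × 4.1192 × 0.87239 = 0.83122
(3) 1.0128 × 5.5945 × 0.18334 = 1.03882
Highest is cycle (3) at 1.0388 (>1, arbitrage).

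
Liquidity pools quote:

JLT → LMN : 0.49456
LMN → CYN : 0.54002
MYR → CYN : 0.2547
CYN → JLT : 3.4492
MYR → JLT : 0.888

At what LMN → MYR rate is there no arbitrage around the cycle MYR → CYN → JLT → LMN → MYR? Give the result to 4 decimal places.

Known legs of the cycle: 0.2547 × 3.4492 × 0.49456 = 0.4344765188544
For no arbitrage the full-cycle product must be 1, so the missing rate is 1 / 0.4344765188544 ≈ 2.301620.

2.3016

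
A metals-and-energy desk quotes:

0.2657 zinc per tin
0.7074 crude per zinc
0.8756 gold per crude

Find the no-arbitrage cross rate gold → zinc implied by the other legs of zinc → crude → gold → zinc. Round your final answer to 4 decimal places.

1.6145

Known legs of the cycle: 0.7074 × 0.8756 = 0.61939944
For no arbitrage the full-cycle product must be 1, so the missing rate is 1 / 0.61939944 ≈ 1.614467.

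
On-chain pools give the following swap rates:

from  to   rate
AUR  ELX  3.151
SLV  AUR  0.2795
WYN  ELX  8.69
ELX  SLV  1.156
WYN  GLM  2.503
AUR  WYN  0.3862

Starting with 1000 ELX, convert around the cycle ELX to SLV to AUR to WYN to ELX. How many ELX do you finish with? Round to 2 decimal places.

1084.36

1000 ELX × 1.156 = 1156 SLV
1156 SLV × 0.2795 = 323.102 AUR
323.102 AUR × 0.3862 = 124.7819924 WYN
124.7819924 WYN × 8.69 = 1084.355513956 ELX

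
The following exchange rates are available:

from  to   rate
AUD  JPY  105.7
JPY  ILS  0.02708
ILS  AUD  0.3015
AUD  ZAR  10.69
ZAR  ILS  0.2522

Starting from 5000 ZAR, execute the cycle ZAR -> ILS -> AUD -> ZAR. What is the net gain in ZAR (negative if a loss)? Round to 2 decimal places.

-935.75

5000 ZAR × 0.2522 = 1261 ILS
1261 ILS × 0.3015 = 380.1915 AUD
380.1915 AUD × 10.69 = 4064.247135 ZAR
Net change: 4064.247135 − 5000 = -935.752865 ZAR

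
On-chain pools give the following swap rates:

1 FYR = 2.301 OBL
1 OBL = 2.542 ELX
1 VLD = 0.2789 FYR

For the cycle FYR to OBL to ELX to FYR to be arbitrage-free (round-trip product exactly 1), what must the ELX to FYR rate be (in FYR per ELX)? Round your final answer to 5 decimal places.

Known legs of the cycle: 2.301 × 2.542 = 5.849142
For no arbitrage the full-cycle product must be 1, so the missing rate is 1 / 5.849142 ≈ 0.1709652.

0.17097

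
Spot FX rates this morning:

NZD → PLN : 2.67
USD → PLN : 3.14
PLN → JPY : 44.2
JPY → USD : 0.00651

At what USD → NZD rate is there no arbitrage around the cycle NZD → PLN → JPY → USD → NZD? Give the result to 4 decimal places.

1.3016

Known legs of the cycle: 2.67 × 44.2 × 0.00651 = 0.76827114
For no arbitrage the full-cycle product must be 1, so the missing rate is 1 / 0.76827114 ≈ 1.301624.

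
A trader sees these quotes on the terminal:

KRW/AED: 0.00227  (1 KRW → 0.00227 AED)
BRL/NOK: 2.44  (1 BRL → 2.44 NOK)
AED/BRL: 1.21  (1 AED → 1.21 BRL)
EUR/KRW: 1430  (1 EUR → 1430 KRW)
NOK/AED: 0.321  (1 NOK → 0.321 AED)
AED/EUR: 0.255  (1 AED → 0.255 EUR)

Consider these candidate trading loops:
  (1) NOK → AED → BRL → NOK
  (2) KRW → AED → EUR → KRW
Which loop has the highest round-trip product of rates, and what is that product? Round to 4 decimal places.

0.9477

(1) 0.321 × 1.21 × 2.44 = 0.94772
(2) 0.00227 × 0.255 × 1430 = 0.82776
Highest is cycle (1) at 0.9477 (≤1, no arbitrage).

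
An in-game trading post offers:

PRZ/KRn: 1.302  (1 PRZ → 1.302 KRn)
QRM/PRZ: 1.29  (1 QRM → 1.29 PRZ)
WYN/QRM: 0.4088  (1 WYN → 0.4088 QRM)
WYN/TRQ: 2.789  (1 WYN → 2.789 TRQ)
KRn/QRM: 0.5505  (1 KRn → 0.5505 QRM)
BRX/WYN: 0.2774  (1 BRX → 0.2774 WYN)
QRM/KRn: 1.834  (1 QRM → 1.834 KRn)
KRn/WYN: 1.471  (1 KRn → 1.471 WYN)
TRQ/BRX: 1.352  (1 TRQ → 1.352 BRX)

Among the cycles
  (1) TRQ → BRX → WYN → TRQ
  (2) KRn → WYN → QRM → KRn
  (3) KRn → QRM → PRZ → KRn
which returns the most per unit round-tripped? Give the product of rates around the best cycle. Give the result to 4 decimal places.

(1) 1.352 × 0.2774 × 2.789 = 1.04600
(2) 1.471 × 0.4088 × 1.834 = 1.10287
(3) 0.5505 × 1.29 × 1.302 = 0.92461
Highest is cycle (2) at 1.1029 (>1, arbitrage).

1.1029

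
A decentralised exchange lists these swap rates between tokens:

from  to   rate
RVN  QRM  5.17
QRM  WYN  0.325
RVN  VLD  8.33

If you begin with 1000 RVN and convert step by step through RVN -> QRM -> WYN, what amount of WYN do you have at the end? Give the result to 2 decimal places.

1000 RVN × 5.17 = 5170 QRM
5170 QRM × 0.325 = 1680.25 WYN

1680.25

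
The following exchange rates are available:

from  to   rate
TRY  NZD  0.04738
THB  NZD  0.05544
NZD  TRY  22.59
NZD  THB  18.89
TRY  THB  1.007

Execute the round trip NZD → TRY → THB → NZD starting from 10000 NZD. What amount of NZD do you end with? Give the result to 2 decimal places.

12611.56

10000 NZD × 22.59 = 225900 TRY
225900 TRY × 1.007 = 227481.3 THB
227481.3 THB × 0.05544 = 12611.563272 NZD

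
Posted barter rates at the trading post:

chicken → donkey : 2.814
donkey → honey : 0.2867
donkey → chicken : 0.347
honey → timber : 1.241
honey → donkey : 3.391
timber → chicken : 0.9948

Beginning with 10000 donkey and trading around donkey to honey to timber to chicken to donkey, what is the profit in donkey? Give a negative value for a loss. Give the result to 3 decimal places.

-40.000

10000 donkey × 0.2867 = 2867 honey
2867 honey × 1.241 = 3557.947 timber
3557.947 timber × 0.9948 = 3539.4456756 chicken
3539.4456756 chicken × 2.814 = 9960.0001311384 donkey
Net change: 9960.0001311384 − 10000 = -39.9998688616 donkey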